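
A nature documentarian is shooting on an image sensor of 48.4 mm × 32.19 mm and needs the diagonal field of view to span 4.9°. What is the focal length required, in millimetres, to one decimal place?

Sensor diagonal = √(48.4² + 32.19²) = √3378.7561 ≈ 58.1271 mm.
From α = 2·arctan(d/2f) we get f = d / (2·tan(α/2)).
With d = 58.1271 mm and α/2 = 2.45°, tan(α/2) ≈ 0.04279, so f ≈ 58.1271 / 0.08557 ≈ 679.2664 mm.

679.3 mm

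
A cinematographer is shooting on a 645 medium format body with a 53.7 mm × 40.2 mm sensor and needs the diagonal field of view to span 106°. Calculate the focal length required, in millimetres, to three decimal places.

Sensor diagonal = √(53.7² + 40.2²) = √4499.7300 ≈ 67.0800 mm.
From α = 2·arctan(d/2f) we get f = d / (2·tan(α/2)).
With d = 67.0800 mm and α/2 = 53°, tan(α/2) ≈ 1.32704, so f ≈ 67.0800 / 2.65409 ≈ 25.2742 mm.

25.274 mm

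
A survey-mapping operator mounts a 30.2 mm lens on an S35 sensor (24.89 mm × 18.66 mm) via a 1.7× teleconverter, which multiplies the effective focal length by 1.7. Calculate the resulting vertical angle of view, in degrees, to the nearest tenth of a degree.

20.6°

Effective focal length f = 30.2 × 1.7 = 51.34 mm.
α = 2·arctan(18.66 / (2 × 51.34)) = 2·arctan(0.18173) ≈ 20.5999°.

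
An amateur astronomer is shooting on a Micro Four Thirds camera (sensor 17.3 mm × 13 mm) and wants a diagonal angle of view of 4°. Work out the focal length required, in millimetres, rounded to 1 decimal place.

309.8 mm

Sensor diagonal = √(17.3² + 13²) = √468.2900 ≈ 21.6400 mm.
From α = 2·arctan(d/2f) we get f = d / (2·tan(α/2)).
With d = 21.6400 mm and α/2 = 2°, tan(α/2) ≈ 0.03492, so f ≈ 21.6400 / 0.06984 ≈ 309.8444 mm.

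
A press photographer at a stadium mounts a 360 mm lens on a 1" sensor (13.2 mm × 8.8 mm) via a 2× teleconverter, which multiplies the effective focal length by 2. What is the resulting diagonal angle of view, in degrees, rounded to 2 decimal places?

1.26°

Effective focal length f = 360 × 2 = 720 mm.
Sensor diagonal = √(13.2² + 8.8²) = √251.6800 ≈ 15.8644 mm.
α = 2·arctan(15.864 / (2 × 720)) = 2·arctan(0.01102) ≈ 1.2624°.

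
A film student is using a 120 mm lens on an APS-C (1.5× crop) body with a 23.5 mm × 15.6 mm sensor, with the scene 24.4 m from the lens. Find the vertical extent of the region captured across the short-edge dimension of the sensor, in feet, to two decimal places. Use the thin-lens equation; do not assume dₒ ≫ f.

dₒ: 24.4 m = 24400 mm.
Similar triangles through the lens centre give W/dₒ = h/dᵢ; with 1/f = 1/dₒ + 1/dᵢ this gives W = h·(dₒ − f)/f.
W = 15.6 mm × (24400 − 120) / 120 = 15.6 × 202.3333 ≈ 3156.400 mm = 3156.400/304.8 ft = 10.3556 ft.

10.36 ft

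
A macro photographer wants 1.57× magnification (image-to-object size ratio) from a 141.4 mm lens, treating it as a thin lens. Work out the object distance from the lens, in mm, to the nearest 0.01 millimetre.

231.46 mm

With m = dᵢ/dₒ and 1/f = 1/dₒ + 1/dᵢ, substituting dᵢ = m·dₒ gives 1/f = (1 + 1/m)/dₒ, hence dₒ = f·(1 + 1/m).
dₒ = 141.4 × (1 + 1/1.57) = 141.4 × 1.63694 ≈ 231.464 mm.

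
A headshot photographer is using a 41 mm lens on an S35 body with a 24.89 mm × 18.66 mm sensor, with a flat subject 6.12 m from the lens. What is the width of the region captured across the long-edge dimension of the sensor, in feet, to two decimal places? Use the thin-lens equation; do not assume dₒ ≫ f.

12.11 ft

dₒ: 6.12 m = 6120 mm.
Similar triangles through the lens centre give W/dₒ = w/dᵢ; with 1/f = 1/dₒ + 1/dᵢ this gives W = w·(dₒ − f)/f.
W = 24.89 mm × (6120 − 41) / 41 = 24.89 × 148.2683 ≈ 3690.398 mm = 3690.398/304.8 ft = 12.1076 ft.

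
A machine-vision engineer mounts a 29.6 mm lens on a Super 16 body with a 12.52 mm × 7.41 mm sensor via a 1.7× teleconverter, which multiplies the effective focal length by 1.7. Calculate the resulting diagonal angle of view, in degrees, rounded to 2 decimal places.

16.45°

Effective focal length f = 29.6 × 1.7 = 50.32 mm.
Sensor diagonal = √(12.52² + 7.41²) = √211.6585 ≈ 14.5485 mm.
α = 2·arctan(14.548 / (2 × 50.32)) = 2·arctan(0.14456) ≈ 16.4514°.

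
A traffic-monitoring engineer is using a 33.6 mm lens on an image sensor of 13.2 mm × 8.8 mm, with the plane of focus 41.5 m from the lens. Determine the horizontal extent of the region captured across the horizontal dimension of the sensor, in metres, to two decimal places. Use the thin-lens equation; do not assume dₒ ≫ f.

16.29 m

dₒ: 41.5 m = 41500 mm.
Similar triangles through the lens centre give W/dₒ = w/dᵢ; with 1/f = 1/dₒ + 1/dᵢ this gives W = w·(dₒ − f)/f.
W = 13.2 mm × (41500 − 33.6) / 33.6 = 13.2 × 1234.1190 ≈ 16290.371 mm = 16.2904 m.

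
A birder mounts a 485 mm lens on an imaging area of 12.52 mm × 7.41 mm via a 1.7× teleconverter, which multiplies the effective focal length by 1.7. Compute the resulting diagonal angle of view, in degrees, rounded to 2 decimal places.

Effective focal length f = 485 × 1.7 = 824.5 mm.
Sensor diagonal = √(12.52² + 7.41²) = √211.6585 ≈ 14.5485 mm.
α = 2·arctan(14.548 / (2 × 824.5)) = 2·arctan(0.00882) ≈ 1.0110°.

1.01°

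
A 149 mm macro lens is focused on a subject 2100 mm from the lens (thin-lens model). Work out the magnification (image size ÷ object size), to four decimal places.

Thin lens: 1/f = 1/dₒ + 1/dᵢ → 1/dᵢ = 1/149 − 1/2100 = 0.0062352 mm⁻¹, so dᵢ ≈ 160.3793 mm.
Magnification m = dᵢ/dₒ = 160.3793/2100 ≈ 0.07637.

0.0764×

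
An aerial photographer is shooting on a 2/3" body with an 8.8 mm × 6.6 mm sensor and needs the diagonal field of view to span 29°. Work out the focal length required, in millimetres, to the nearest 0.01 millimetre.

Sensor diagonal = √(8.8² + 6.6²) = √121.0000 ≈ 11.0000 mm.
From α = 2·arctan(d/2f) we get f = d / (2·tan(α/2)).
With d = 11.0000 mm and α/2 = 14.5°, tan(α/2) ≈ 0.25862, so f ≈ 11.0000 / 0.51724 ≈ 21.2669 mm.

21.27 mm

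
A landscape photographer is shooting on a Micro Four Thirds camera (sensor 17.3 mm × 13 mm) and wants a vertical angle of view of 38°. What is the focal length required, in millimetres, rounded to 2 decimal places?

18.88 mm

From α = 2·arctan(h/2f) we get f = h / (2·tan(α/2)).
With h = 13 mm and α/2 = 19°, tan(α/2) ≈ 0.34433, so f ≈ 13 / 0.68866 ≈ 18.8774 mm.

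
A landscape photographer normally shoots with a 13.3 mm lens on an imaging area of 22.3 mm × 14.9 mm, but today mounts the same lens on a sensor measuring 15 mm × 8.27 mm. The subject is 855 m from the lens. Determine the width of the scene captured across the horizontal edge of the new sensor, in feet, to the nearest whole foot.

The focal length stays 13.3 mm; the relevant sensor dimension is now w = 15 mm. Object distance dₒ = 855 m = 855000 mm.
Thin-lens field width W = w·(dₒ − f)/f = 15 × (855000 − 13.3)/13.3 ≈ 964270.714 mm = 964270.714/304.8 ft = 3163.62 ft.

3164 ft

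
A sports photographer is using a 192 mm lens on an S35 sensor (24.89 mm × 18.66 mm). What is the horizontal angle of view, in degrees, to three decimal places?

7.417°

Angle of view α = 2·arctan(w/2f) with w = 24.89 mm and f = 192 mm.
w/2f = 0.06482; arctan(0.06482) ≈ 3.7086°, so α ≈ 7.4172°.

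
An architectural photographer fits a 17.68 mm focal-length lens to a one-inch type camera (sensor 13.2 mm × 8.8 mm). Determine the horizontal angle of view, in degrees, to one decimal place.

Angle of view α = 2·arctan(w/2f) with w = 13.2 mm and f = 17.68 mm.
w/2f = 0.37330; arctan(0.37330) ≈ 20.4708°, so α ≈ 40.9415°.

40.9°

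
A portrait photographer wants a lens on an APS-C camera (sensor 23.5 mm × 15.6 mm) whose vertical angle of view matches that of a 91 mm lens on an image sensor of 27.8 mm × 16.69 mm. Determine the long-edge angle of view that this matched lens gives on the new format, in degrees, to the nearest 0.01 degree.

Equal vertical AOV ⇒ f₂ = f₁ · 15.6/16.69 = 91 × 0.93469 ≈ 85.0569 mm.
Long-edge AOV on the new format = 2·arctan(23.5 / (2 × 85.0569)) = 2·arctan(0.13814) ≈ 15.7304°.

15.73°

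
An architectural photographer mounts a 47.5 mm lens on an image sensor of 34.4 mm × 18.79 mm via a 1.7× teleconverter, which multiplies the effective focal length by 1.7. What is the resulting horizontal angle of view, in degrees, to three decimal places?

24.049°

Effective focal length f = 47.5 × 1.7 = 80.75 mm.
α = 2·arctan(34.4 / (2 × 80.75)) = 2·arctan(0.21300) ≈ 24.0490°.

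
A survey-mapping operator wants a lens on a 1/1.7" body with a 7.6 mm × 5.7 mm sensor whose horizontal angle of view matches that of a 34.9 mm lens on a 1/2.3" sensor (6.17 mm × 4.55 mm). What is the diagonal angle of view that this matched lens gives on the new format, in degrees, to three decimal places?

Equal horizontal AOV ⇒ f₂ = f₁ · 7.6/6.17 = 34.9 × 1.23177 ≈ 42.9887 mm.
Sensor diagonal = √(7.6² + 5.7²) = √90.2500 ≈ 9.5000 mm.
Diagonal AOV on the new format = 2·arctan(9.5000 / (2 × 42.9887)) = 2·arctan(0.11049) ≈ 12.6106°.

12.611°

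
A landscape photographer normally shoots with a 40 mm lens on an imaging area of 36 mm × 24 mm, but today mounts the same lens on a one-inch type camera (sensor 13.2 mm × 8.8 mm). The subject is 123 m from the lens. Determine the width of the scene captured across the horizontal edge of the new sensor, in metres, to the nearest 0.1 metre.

The focal length stays 40 mm; the relevant sensor dimension is now w = 13.2 mm. Object distance dₒ = 123 m = 123000 mm.
Thin-lens field width W = w·(dₒ − f)/f = 13.2 × (123000 − 40)/40 ≈ 40576.800 mm = 40.5768 m.

40.6 m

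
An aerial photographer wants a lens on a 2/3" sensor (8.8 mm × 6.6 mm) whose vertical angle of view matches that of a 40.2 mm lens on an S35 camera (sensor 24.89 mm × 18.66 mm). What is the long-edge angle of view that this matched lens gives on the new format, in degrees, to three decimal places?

34.390°

Equal vertical AOV ⇒ f₂ = f₁ · 6.6/18.66 = 40.2 × 0.35370 ≈ 14.2186 mm.
Long-edge AOV on the new format = 2·arctan(8.8 / (2 × 14.2186)) = 2·arctan(0.30945) ≈ 34.3896°.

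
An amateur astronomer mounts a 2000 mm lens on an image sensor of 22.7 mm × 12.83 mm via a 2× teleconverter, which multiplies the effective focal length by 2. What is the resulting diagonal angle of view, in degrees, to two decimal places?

Effective focal length f = 2000 × 2 = 4000 mm.
Sensor diagonal = √(22.7² + 12.83²) = √679.8989 ≈ 26.0749 mm.
α = 2·arctan(26.075 / (2 × 4000)) = 2·arctan(0.00326) ≈ 0.3735°.

0.37°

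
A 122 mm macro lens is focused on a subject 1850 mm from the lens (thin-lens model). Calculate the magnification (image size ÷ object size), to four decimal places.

Thin lens: 1/f = 1/dₒ + 1/dᵢ → 1/dᵢ = 1/122 − 1/1850 = 0.0076562 mm⁻¹, so dᵢ ≈ 130.6134 mm.
Magnification m = dᵢ/dₒ = 130.6134/1850 ≈ 0.07060.

0.0706×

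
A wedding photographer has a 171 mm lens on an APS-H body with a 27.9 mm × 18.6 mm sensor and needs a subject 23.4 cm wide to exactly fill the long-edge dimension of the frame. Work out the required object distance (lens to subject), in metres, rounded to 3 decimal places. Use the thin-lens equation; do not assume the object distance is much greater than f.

W: 23.4 cm = 234 mm.
Magnification m = w/W = dᵢ/dₒ; combined with 1/f = 1/dₒ + 1/dᵢ this gives dₒ = f·(1 + W/w).
dₒ = 171 mm × (1 + 234/27.9) = 171 × 9.3871 ≈ 1605.194 mm = 1.60519 m.

1.605 m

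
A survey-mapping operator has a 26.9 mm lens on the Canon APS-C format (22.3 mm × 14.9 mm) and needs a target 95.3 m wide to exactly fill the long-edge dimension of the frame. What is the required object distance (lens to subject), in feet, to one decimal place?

377.2 ft

W: 95.3 m = 95300 mm.
Magnification m = w/W = dᵢ/dₒ; combined with 1/f = 1/dₒ + 1/dᵢ this gives dₒ = f·(1 + W/w).
dₒ = 26.9 mm × (1 + 95300/22.3) = 26.9 × 4274.5426 ≈ 114985.196 mm = 114985.196/304.8 ft = 377.248 ft.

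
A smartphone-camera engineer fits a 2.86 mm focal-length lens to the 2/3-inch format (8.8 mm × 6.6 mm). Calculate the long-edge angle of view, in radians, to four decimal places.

Angle of view α = 2·arctan(w/2f) with w = 8.8 mm and f = 2.86 mm.
w/2f = 1.53846; arctan(1.53846) ≈ 0.9944 rad, so α ≈ 1.9888 rad.

1.9888 rad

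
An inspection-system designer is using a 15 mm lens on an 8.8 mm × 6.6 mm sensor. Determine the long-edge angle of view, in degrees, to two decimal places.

Angle of view α = 2·arctan(w/2f) with w = 8.8 mm and f = 15 mm.
w/2f = 0.29333; arctan(0.29333) ≈ 16.3482°, so α ≈ 32.6963°.

32.70°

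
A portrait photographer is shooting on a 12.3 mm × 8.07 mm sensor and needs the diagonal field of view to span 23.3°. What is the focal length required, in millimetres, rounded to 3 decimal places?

Sensor diagonal = √(12.3² + 8.07²) = √216.4149 ≈ 14.7110 mm.
From α = 2·arctan(d/2f) we get f = d / (2·tan(α/2)).
With d = 14.7110 mm and α/2 = 11.65°, tan(α/2) ≈ 0.20618, so f ≈ 14.7110 / 0.41236 ≈ 35.6752 mm.

35.675 mm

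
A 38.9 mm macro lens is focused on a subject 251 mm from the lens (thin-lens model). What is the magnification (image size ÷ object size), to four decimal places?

0.1834×

Thin lens: 1/f = 1/dₒ + 1/dᵢ → 1/dᵢ = 1/38.9 − 1/251 = 0.0217229 mm⁻¹, so dᵢ ≈ 46.0344 mm.
Magnification m = dᵢ/dₒ = 46.0344/251 ≈ 0.18340.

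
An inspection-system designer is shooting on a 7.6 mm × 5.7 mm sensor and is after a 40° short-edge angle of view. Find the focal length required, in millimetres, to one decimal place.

7.8 mm

From α = 2·arctan(h/2f) we get f = h / (2·tan(α/2)).
With h = 5.7 mm and α/2 = 20°, tan(α/2) ≈ 0.36397, so f ≈ 5.7 / 0.72794 ≈ 7.8303 mm.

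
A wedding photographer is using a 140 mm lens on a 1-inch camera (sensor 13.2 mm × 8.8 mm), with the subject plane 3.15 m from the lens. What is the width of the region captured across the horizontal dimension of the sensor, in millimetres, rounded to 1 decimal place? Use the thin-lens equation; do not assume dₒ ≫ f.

283.8 mm

dₒ: 3.15 m = 3150 mm.
Similar triangles through the lens centre give W/dₒ = w/dᵢ; with 1/f = 1/dₒ + 1/dᵢ this gives W = w·(dₒ − f)/f.
W = 13.2 mm × (3150 − 140) / 140 = 13.2 × 21.5000 ≈ 283.800 mm.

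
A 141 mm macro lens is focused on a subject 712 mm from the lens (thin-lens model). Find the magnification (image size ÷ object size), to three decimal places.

Thin lens: 1/f = 1/dₒ + 1/dᵢ → 1/dᵢ = 1/141 − 1/712 = 0.0056877 mm⁻¹, so dᵢ ≈ 175.8179 mm.
Magnification m = dᵢ/dₒ = 175.8179/712 ≈ 0.24694.

0.247×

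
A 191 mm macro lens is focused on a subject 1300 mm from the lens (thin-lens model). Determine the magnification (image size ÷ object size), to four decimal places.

Thin lens: 1/f = 1/dₒ + 1/dᵢ → 1/dᵢ = 1/191 − 1/1300 = 0.0044664 mm⁻¹, so dᵢ ≈ 223.8954 mm.
Magnification m = dᵢ/dₒ = 223.8954/1300 ≈ 0.17223.

0.1722×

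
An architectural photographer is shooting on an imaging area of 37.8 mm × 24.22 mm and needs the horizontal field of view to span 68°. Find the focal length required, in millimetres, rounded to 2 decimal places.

28.02 mm

From α = 2·arctan(w/2f) we get f = w / (2·tan(α/2)).
With w = 37.8 mm and α/2 = 34°, tan(α/2) ≈ 0.67451, so f ≈ 37.8 / 1.34902 ≈ 28.0204 mm.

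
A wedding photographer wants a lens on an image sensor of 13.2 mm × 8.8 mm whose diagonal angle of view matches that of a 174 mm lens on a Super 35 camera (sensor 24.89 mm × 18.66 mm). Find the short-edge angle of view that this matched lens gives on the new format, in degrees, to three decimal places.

5.677°

Sensor diagonal = √(24.89² + 18.66²) = √967.7077 ≈ 31.1080 mm.
Sensor diagonal = √(13.2² + 8.8²) = √251.6800 ≈ 15.8644 mm.
Equal diagonal AOV ⇒ f₂ = f₁ · 15.8644/31.1080 = 174 × 0.50998 ≈ 88.7363 mm.
Short-edge AOV on the new format = 2·arctan(8.8 / (2 × 88.7363)) = 2·arctan(0.04959) ≈ 5.6774°.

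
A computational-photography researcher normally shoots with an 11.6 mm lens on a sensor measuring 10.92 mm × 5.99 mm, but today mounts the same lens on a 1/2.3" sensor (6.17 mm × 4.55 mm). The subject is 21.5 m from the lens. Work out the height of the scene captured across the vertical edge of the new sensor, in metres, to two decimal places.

The focal length stays 11.6 mm; the relevant sensor dimension is now h = 4.55 mm. Object distance dₒ = 21.5 m = 21500 mm.
Thin-lens field height W = h·(dₒ − f)/f = 4.55 × (21500 − 11.6)/11.6 ≈ 8428.640 mm = 8.42864 m.

8.43 m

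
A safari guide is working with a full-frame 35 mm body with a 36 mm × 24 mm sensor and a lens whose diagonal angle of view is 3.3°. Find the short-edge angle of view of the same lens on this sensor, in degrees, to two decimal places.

Sensor diagonal = √(36² + 24²) = √1872.0000 ≈ 43.2666 mm.
From the diagonal AOV: f = 43.2666 / (2·tan(1.65°)) = 43.2666 / 0.05761 ≈ 751.0028 mm.
Short-edge AOV = 2·arctan(24 / (2 × 751.0028)) = 2·arctan(0.01598) ≈ 1.8309°.

1.83°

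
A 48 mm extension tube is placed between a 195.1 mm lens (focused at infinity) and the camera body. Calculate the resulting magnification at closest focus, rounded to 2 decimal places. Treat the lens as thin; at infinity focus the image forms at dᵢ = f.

The tube moves the image plane from f to f + e, so dᵢ = 195.1 + 48 = 243.1 mm. Focus is achieved when 1/f = 1/dₒ + 1/dᵢ, giving dₒ = 1/(1/f − 1/(f+e)).
Magnification m = dᵢ/dₒ = (f+e)·(1/f − 1/(f+e)) = e/f = 48/195.1 ≈ 0.2460.

0.25×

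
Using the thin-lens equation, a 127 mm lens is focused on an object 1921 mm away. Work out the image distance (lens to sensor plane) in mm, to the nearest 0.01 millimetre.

1/dᵢ = 1/f − 1/dₒ = 1/127 − 1/1921 = 0.0073535 mm⁻¹.
dᵢ = 1/0.0073535 ≈ 135.9905 mm.

135.99 mm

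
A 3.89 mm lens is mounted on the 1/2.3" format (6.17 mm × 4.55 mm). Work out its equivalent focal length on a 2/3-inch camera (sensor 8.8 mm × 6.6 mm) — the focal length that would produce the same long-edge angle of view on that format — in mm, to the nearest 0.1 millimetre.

Equal angle of view means equal width/f ratio, so f₂ = f₁ · (width₂/width₁) = 3.89 × 8.8/6.17.
f₂ = 3.89 × 1.42626 ≈ 5.548 mm.

5.5 mm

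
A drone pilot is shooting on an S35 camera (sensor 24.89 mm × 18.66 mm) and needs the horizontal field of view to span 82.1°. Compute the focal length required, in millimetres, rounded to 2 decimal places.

From α = 2·arctan(w/2f) we get f = w / (2·tan(α/2)).
With w = 24.89 mm and α/2 = 41.05°, tan(α/2) ≈ 0.87082, so f ≈ 24.89 / 1.74164 ≈ 14.2911 mm.

14.29 mm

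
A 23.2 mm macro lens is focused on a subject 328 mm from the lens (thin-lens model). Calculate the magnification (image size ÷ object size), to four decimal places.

0.0761×

Thin lens: 1/f = 1/dₒ + 1/dᵢ → 1/dᵢ = 1/23.2 − 1/328 = 0.0400547 mm⁻¹, so dᵢ ≈ 24.9659 mm.
Magnification m = dᵢ/dₒ = 24.9659/328 ≈ 0.07612.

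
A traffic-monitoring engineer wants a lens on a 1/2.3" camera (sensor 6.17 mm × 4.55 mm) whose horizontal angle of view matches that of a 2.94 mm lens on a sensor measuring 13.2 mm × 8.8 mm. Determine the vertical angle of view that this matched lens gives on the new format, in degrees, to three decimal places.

117.731°

Equal horizontal AOV ⇒ f₂ = f₁ · 6.17/13.2 = 2.94 × 0.46742 ≈ 1.3742 mm.
Vertical AOV on the new format = 2·arctan(4.55 / (2 × 1.3742)) = 2·arctan(1.65548) ≈ 117.7314°.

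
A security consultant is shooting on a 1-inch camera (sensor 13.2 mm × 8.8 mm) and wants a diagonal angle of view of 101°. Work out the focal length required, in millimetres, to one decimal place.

6.5 mm

Sensor diagonal = √(13.2² + 8.8²) = √251.6800 ≈ 15.8644 mm.
From α = 2·arctan(d/2f) we get f = d / (2·tan(α/2)).
With d = 15.8644 mm and α/2 = 50.5°, tan(α/2) ≈ 1.21310, so f ≈ 15.8644 / 2.42619 ≈ 6.5388 mm.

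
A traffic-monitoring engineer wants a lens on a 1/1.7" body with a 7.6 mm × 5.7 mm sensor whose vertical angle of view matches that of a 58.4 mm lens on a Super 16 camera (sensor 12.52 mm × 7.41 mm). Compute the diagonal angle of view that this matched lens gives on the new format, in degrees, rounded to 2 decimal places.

Equal vertical AOV ⇒ f₂ = f₁ · 5.7/7.41 = 58.4 × 0.76923 ≈ 44.9231 mm.
Sensor diagonal = √(7.6² + 5.7²) = √90.2500 ≈ 9.5000 mm.
Diagonal AOV on the new format = 2·arctan(9.5000 / (2 × 44.9231)) = 2·arctan(0.10574) ≈ 12.0716°.

12.07°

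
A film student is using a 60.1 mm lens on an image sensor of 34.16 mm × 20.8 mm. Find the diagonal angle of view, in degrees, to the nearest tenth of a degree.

36.8°

Sensor diagonal = √(34.16² + 20.8²) = √1599.5456 ≈ 39.9943 mm.
Angle of view α = 2·arctan(d/2f) with d = 39.9943 mm and f = 60.1 mm.
d/2f = 0.33273; arctan(0.33273) ≈ 18.4039°, so α ≈ 36.8078°.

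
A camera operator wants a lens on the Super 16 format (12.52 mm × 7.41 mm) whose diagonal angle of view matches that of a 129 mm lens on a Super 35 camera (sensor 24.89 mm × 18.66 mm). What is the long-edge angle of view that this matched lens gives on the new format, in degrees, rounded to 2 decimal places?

11.85°

Sensor diagonal = √(24.89² + 18.66²) = √967.7077 ≈ 31.1080 mm.
Sensor diagonal = √(12.52² + 7.41²) = √211.6585 ≈ 14.5485 mm.
Equal diagonal AOV ⇒ f₂ = f₁ · 14.5485/31.1080 = 129 × 0.46768 ≈ 60.3303 mm.
Long-edge AOV on the new format = 2·arctan(12.52 / (2 × 60.3303)) = 2·arctan(0.10376) ≈ 11.8479°.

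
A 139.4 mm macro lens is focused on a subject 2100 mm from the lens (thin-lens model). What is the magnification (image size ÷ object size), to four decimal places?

Thin lens: 1/f = 1/dₒ + 1/dᵢ → 1/dᵢ = 1/139.4 − 1/2100 = 0.0066974 mm⁻¹, so dᵢ ≈ 149.3114 mm.
Magnification m = dᵢ/dₒ = 149.3114/2100 ≈ 0.07110.

0.0711×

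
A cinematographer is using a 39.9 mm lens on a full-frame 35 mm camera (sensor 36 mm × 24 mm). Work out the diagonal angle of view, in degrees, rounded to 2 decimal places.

Sensor diagonal = √(36² + 24²) = √1872.0000 ≈ 43.2666 mm.
Angle of view α = 2·arctan(d/2f) with d = 43.2666 mm and f = 39.9 mm.
d/2f = 0.54219; arctan(0.54219) ≈ 28.4660°, so α ≈ 56.9321°.

56.93°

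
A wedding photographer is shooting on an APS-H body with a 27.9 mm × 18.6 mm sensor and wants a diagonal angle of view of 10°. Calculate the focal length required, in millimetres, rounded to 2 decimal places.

Sensor diagonal = √(27.9² + 18.6²) = √1124.3700 ≈ 33.5316 mm.
From α = 2·arctan(d/2f) we get f = d / (2·tan(α/2)).
With d = 33.5316 mm and α/2 = 5°, tan(α/2) ≈ 0.08749, so f ≈ 33.5316 / 0.17498 ≈ 191.6341 mm.

191.63 mm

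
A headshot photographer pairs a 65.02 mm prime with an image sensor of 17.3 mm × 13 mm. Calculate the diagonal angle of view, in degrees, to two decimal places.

Sensor diagonal = √(17.3² + 13²) = √468.2900 ≈ 21.6400 mm.
Angle of view α = 2·arctan(d/2f) with d = 21.6400 mm and f = 65.02 mm.
d/2f = 0.16641; arctan(0.16641) ≈ 9.4480°, so α ≈ 18.8961°.

18.90°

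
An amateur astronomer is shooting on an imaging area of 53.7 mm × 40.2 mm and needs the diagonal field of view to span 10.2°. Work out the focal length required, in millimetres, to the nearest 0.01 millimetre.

Sensor diagonal = √(53.7² + 40.2²) = √4499.7300 ≈ 67.0800 mm.
From α = 2·arctan(d/2f) we get f = d / (2·tan(α/2)).
With d = 67.0800 mm and α/2 = 5.1°, tan(α/2) ≈ 0.08925, so f ≈ 67.0800 / 0.17850 ≈ 375.8085 mm.

375.81 mm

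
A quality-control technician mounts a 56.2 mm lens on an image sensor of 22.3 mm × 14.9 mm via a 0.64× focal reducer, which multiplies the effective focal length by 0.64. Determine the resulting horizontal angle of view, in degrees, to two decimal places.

34.45°

Effective focal length f = 56.2 × 0.64 = 35.968 mm.
α = 2·arctan(22.3 / (2 × 35.968)) = 2·arctan(0.31000) ≈ 34.4466°.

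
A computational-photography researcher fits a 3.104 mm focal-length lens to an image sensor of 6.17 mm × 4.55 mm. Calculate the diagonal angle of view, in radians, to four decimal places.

Sensor diagonal = √(6.17² + 4.55²) = √58.7714 ≈ 7.6663 mm.
Angle of view α = 2·arctan(d/2f) with d = 7.6663 mm and f = 3.104 mm.
d/2f = 1.23490; arctan(1.23490) ≈ 0.8901 rad, so α ≈ 1.7802 rad.

1.7802 rad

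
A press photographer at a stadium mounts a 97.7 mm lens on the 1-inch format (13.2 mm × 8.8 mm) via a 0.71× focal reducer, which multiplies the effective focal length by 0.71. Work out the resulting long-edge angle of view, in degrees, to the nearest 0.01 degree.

Effective focal length f = 97.7 × 0.71 = 69.367 mm.
α = 2·arctan(13.2 / (2 × 69.367)) = 2·arctan(0.09515) ≈ 10.8702°.

10.87°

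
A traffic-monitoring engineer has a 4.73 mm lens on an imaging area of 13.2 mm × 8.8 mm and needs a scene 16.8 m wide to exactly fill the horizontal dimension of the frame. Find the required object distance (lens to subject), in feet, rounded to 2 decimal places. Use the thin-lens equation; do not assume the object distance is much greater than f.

W: 16.8 m = 16800 mm.
Magnification m = w/W = dᵢ/dₒ; combined with 1/f = 1/dₒ + 1/dᵢ this gives dₒ = f·(1 + W/w).
dₒ = 4.73 mm × (1 + 16800/13.2) = 4.73 × 1273.7273 ≈ 6024.730 mm = 6024.730/304.8 ft = 19.7662 ft.

19.77 ft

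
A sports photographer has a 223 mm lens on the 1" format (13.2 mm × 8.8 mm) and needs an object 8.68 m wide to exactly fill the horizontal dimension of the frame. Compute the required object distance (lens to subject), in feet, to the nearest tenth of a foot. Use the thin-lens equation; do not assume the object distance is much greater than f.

481.8 ft

W: 8.68 m = 8680 mm.
Magnification m = w/W = dᵢ/dₒ; combined with 1/f = 1/dₒ + 1/dᵢ this gives dₒ = f·(1 + W/w).
dₒ = 223 mm × (1 + 8680/13.2) = 223 × 658.5758 ≈ 146862.394 mm = 146862.394/304.8 ft = 481.832 ft.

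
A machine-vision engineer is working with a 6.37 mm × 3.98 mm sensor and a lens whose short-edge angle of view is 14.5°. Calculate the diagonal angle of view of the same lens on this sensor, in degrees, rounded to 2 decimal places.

27.00°

From the short-edge AOV: f = 3.98 / (2·tan(7.25°)) = 3.98 / 0.25443 ≈ 15.6427 mm.
Sensor diagonal = √(6.37² + 3.98²) = √56.4173 ≈ 7.5111 mm.
Diagonal AOV = 2·arctan(7.5111 / (2 × 15.6427)) = 2·arctan(0.24009) ≈ 27.0007°.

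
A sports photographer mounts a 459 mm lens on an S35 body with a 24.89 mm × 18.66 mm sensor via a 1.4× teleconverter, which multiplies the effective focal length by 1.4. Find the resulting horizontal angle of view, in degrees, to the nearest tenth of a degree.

2.2°

Effective focal length f = 459 × 1.4 = 642.6 mm.
α = 2·arctan(24.89 / (2 × 642.6)) = 2·arctan(0.01937) ≈ 2.2190°.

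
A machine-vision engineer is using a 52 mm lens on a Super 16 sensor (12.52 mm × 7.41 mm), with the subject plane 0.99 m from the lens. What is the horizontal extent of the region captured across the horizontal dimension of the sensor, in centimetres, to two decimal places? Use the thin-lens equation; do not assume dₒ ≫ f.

dₒ: 0.99 m = 990 mm.
Similar triangles through the lens centre give W/dₒ = w/dᵢ; with 1/f = 1/dₒ + 1/dᵢ this gives W = w·(dₒ − f)/f.
W = 12.52 mm × (990 − 52) / 52 = 12.52 × 18.0385 ≈ 225.842 mm = 22.5842 cm.

22.58 cm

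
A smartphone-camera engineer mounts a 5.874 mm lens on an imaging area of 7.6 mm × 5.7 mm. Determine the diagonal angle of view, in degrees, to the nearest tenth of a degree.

77.9°

Sensor diagonal = √(7.6² + 5.7²) = √90.2500 ≈ 9.5000 mm.
Angle of view α = 2·arctan(d/2f) with d = 9.5000 mm and f = 5.874 mm.
d/2f = 0.80865; arctan(0.80865) ≈ 38.9607°, so α ≈ 77.9214°.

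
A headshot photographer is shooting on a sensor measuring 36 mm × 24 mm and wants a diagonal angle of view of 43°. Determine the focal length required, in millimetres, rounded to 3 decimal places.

54.919 mm

Sensor diagonal = √(36² + 24²) = √1872.0000 ≈ 43.2666 mm.
From α = 2·arctan(d/2f) we get f = d / (2·tan(α/2)).
With d = 43.2666 mm and α/2 = 21.5°, tan(α/2) ≈ 0.39391, so f ≈ 43.2666 / 0.78782 ≈ 54.9194 mm.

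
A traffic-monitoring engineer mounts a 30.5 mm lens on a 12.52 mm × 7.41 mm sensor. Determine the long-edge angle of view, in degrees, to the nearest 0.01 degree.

23.20°

Angle of view α = 2·arctan(w/2f) with w = 12.52 mm and f = 30.5 mm.
w/2f = 0.20525; arctan(0.20525) ≈ 11.5986°, so α ≈ 23.1973°.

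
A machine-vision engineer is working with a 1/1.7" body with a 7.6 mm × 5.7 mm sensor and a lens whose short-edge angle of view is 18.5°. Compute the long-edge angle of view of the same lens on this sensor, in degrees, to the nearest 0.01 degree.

From the short-edge AOV: f = 5.7 / (2·tan(9.25°)) = 5.7 / 0.32572 ≈ 17.4997 mm.
Long-edge AOV = 2·arctan(7.6 / (2 × 17.4997)) = 2·arctan(0.21715) ≈ 24.5028°.

24.50°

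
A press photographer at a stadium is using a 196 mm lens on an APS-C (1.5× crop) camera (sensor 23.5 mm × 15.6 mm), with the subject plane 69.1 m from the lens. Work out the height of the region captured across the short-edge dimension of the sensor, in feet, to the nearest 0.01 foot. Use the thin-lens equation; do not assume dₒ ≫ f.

17.99 ft

dₒ: 69.1 m = 69100 mm.
Similar triangles through the lens centre give W/dₒ = h/dᵢ; with 1/f = 1/dₒ + 1/dᵢ this gives W = h·(dₒ − f)/f.
W = 15.6 mm × (69100 − 196) / 196 = 15.6 × 351.5510 ≈ 5484.196 mm = 5484.196/304.8 ft = 17.9928 ft.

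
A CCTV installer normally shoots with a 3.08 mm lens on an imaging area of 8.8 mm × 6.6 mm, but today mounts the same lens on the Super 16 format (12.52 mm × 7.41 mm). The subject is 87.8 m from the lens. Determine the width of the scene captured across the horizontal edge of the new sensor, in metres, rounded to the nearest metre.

The focal length stays 3.08 mm; the relevant sensor dimension is now w = 12.52 mm. Object distance dₒ = 87.8 m = 87800 mm.
Thin-lens field width W = w·(dₒ − f)/f = 12.52 × (87800 − 3.08)/3.08 ≈ 356888.779 mm = 356.889 m.

357 m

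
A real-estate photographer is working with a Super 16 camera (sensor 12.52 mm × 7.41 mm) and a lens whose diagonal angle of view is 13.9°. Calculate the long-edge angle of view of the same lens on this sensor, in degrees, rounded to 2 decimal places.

Sensor diagonal = √(12.52² + 7.41²) = √211.6585 ≈ 14.5485 mm.
From the diagonal AOV: f = 14.5485 / (2·tan(6.95°)) = 14.5485 / 0.24380 ≈ 59.6744 mm.
Long-edge AOV = 2·arctan(12.52 / (2 × 59.6744)) = 2·arctan(0.10490) ≈ 11.9771°.

11.98°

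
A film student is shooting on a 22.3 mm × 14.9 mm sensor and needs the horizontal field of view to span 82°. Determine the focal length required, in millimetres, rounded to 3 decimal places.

From α = 2·arctan(w/2f) we get f = w / (2·tan(α/2)).
With w = 22.3 mm and α/2 = 41°, tan(α/2) ≈ 0.86929, so f ≈ 22.3 / 1.73857 ≈ 12.8266 mm.

12.827 mm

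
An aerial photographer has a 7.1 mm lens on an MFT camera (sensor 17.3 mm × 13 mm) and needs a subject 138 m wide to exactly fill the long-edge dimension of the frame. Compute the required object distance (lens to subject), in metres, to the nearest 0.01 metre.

W: 138 m = 138000 mm.
Magnification m = w/W = dᵢ/dₒ; combined with 1/f = 1/dₒ + 1/dᵢ this gives dₒ = f·(1 + W/w).
dₒ = 7.1 mm × (1 + 138000/17.3) = 7.1 × 7977.8786 ≈ 56642.938 mm = 56.6429 m.

56.64 m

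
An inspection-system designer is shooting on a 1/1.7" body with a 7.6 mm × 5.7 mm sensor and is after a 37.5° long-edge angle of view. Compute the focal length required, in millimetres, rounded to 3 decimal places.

From α = 2·arctan(w/2f) we get f = w / (2·tan(α/2)).
With w = 7.6 mm and α/2 = 18.75°, tan(α/2) ≈ 0.33945, so f ≈ 7.6 / 0.67891 ≈ 11.1944 mm.

11.194 mm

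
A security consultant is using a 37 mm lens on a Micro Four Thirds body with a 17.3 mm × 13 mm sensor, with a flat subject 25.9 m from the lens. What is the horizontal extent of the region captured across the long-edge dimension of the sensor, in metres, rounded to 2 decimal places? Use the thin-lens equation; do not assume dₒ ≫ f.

12.09 m

dₒ: 25.9 m = 25900 mm.
Similar triangles through the lens centre give W/dₒ = w/dᵢ; with 1/f = 1/dₒ + 1/dᵢ this gives W = w·(dₒ − f)/f.
W = 17.3 mm × (25900 − 37) / 37 = 17.3 × 699.0000 ≈ 12092.700 mm = 12.0927 m.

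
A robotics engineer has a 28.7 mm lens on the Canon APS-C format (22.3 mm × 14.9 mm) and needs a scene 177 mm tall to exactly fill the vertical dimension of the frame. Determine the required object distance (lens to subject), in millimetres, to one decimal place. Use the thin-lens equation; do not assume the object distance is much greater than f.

Magnification m = h/W = dᵢ/dₒ; combined with 1/f = 1/dₒ + 1/dᵢ this gives dₒ = f·(1 + W/h).
dₒ = 28.7 mm × (1 + 177/14.9) = 28.7 × 12.8792 ≈ 369.633 mm.

369.6 mm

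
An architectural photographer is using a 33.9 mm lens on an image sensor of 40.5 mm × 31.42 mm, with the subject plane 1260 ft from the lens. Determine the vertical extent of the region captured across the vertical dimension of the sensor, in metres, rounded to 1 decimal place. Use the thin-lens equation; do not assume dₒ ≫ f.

dₒ: 1260 ft × 304.8 mm/ft = 384047.99 mm.
Similar triangles through the lens centre give W/dₒ = h/dᵢ; with 1/f = 1/dₒ + 1/dᵢ this gives W = h·(dₒ − f)/f.
W = 31.42 mm × (384048 − 33.9) / 33.9 = 31.42 × 11327.8492 ≈ 355921.022 mm = 355.921 m.

355.9 m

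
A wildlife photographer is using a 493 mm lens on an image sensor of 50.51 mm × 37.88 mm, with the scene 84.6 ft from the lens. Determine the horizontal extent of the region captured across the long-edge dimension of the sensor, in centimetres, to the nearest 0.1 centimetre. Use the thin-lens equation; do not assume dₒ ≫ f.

dₒ: 84.6 ft × 304.8 mm/ft = 25786.08 mm.
Similar triangles through the lens centre give W/dₒ = w/dᵢ; with 1/f = 1/dₒ + 1/dᵢ this gives W = w·(dₒ − f)/f.
W = 50.51 mm × (25786.1 − 493) / 493 = 50.51 × 51.3044 ≈ 2591.386 mm = 259.139 cm.

259.1 cm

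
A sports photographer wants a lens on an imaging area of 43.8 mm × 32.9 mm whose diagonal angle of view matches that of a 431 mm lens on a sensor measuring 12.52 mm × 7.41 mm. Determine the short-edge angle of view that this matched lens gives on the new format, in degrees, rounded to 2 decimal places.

1.16°

Sensor diagonal = √(12.52² + 7.41²) = √211.6585 ≈ 14.5485 mm.
Sensor diagonal = √(43.8² + 32.9²) = √3000.8500 ≈ 54.7800 mm.
Equal diagonal AOV ⇒ f₂ = f₁ · 54.7800/14.5485 = 431 × 3.76534 ≈ 1622.8619 mm.
Short-edge AOV on the new format = 2·arctan(32.9 / (2 × 1622.8619)) = 2·arctan(0.01014) ≈ 1.1615°.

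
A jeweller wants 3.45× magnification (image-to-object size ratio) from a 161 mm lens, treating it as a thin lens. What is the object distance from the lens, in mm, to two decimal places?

With m = dᵢ/dₒ and 1/f = 1/dₒ + 1/dᵢ, substituting dᵢ = m·dₒ gives 1/f = (1 + 1/m)/dₒ, hence dₒ = f·(1 + 1/m).
dₒ = 161 × (1 + 1/3.45) = 161 × 1.28986 ≈ 207.667 mm.

207.67 mm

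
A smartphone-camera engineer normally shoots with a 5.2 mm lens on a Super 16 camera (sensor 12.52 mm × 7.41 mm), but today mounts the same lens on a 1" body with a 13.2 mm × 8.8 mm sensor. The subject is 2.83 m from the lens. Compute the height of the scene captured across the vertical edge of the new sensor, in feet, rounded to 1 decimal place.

15.7 ft

The focal length stays 5.2 mm; the relevant sensor dimension is now h = 8.8 mm. Object distance dₒ = 2.83 m = 2830 mm.
Thin-lens field height W = h·(dₒ − f)/f = 8.8 × (2830 − 5.2)/5.2 ≈ 4780.431 mm = 4780.431/304.8 ft = 15.6838 ft.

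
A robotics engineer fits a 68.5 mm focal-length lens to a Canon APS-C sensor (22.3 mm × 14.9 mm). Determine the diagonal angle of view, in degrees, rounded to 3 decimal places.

Sensor diagonal = √(22.3² + 14.9²) = √719.3000 ≈ 26.8198 mm.
Angle of view α = 2·arctan(d/2f) with d = 26.8198 mm and f = 68.5 mm.
d/2f = 0.19576; arctan(0.19576) ≈ 11.0764°, so α ≈ 22.1528°.

22.153°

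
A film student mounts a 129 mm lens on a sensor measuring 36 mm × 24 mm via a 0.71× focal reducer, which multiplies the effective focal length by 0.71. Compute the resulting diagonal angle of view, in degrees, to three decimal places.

26.579°

Effective focal length f = 129 × 0.71 = 91.59 mm.
Sensor diagonal = √(36² + 24²) = √1872.0000 ≈ 43.2666 mm.
α = 2·arctan(43.267 / (2 × 91.59)) = 2·arctan(0.23620) ≈ 26.5791°.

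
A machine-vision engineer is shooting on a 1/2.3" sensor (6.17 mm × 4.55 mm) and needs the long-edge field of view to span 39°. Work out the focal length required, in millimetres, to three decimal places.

From α = 2·arctan(w/2f) we get f = w / (2·tan(α/2)).
With w = 6.17 mm and α/2 = 19.5°, tan(α/2) ≈ 0.35412, so f ≈ 6.17 / 0.70824 ≈ 8.7118 mm.

8.712 mm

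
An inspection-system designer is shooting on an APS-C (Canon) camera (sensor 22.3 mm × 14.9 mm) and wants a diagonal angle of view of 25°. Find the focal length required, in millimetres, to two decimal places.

Sensor diagonal = √(22.3² + 14.9²) = √719.3000 ≈ 26.8198 mm.
From α = 2·arctan(d/2f) we get f = d / (2·tan(α/2)).
With d = 26.8198 mm and α/2 = 12.5°, tan(α/2) ≈ 0.22169, so f ≈ 26.8198 / 0.44339 ≈ 60.4881 mm.

60.49 mm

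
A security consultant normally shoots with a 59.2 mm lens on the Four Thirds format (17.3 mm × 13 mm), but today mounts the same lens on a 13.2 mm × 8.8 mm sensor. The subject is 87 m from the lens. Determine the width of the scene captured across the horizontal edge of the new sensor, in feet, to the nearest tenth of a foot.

The focal length stays 59.2 mm; the relevant sensor dimension is now w = 13.2 mm. Object distance dₒ = 87 m = 87000 mm.
Thin-lens field width W = w·(dₒ − f)/f = 13.2 × (87000 − 59.2)/59.2 ≈ 19385.449 mm = 19385.449/304.8 ft = 63.6006 ft.

63.6 ft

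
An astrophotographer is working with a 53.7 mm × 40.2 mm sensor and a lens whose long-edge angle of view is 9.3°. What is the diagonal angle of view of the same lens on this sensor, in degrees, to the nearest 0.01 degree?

11.60°

From the long-edge AOV: f = 53.7 / (2·tan(4.65°)) = 53.7 / 0.16267 ≈ 330.1102 mm.
Sensor diagonal = √(53.7² + 40.2²) = √4499.7300 ≈ 67.0800 mm.
Diagonal AOV = 2·arctan(67.0800 / (2 × 330.1102)) = 2·arctan(0.10160) ≈ 11.6030°.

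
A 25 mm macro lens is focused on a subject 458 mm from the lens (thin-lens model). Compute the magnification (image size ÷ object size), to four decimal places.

0.0577×

Thin lens: 1/f = 1/dₒ + 1/dᵢ → 1/dᵢ = 1/25 − 1/458 = 0.0378166 mm⁻¹, so dᵢ ≈ 26.4434 mm.
Magnification m = dᵢ/dₒ = 26.4434/458 ≈ 0.05774.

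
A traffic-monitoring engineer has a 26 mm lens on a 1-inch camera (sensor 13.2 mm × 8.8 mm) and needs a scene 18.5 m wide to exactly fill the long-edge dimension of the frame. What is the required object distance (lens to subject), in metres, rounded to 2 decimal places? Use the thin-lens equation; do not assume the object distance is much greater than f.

W: 18.5 m = 18500 mm.
Magnification m = w/W = dᵢ/dₒ; combined with 1/f = 1/dₒ + 1/dᵢ this gives dₒ = f·(1 + W/w).
dₒ = 26 mm × (1 + 18500/13.2) = 26 × 1402.5152 ≈ 36465.394 mm = 36.4654 m.

36.47 m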